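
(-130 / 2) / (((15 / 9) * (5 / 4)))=-156 / 5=-31.20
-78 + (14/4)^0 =-77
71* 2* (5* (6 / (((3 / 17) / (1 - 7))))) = -144840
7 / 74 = 0.09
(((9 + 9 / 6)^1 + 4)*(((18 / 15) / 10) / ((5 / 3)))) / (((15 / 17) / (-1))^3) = -142477 / 93750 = -1.52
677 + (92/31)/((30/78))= 106131/155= 684.72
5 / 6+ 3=23 / 6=3.83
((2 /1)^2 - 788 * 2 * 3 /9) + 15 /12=-520.08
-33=-33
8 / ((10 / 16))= 64 / 5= 12.80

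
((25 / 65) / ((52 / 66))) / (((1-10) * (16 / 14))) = -385 / 8112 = -0.05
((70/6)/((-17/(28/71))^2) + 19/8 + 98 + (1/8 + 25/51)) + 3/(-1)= 856596395/8741094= 98.00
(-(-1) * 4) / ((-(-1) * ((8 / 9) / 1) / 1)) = 9 / 2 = 4.50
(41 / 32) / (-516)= -0.00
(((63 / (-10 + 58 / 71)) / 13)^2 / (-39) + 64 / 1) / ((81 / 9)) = 59766353989 / 8405581392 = 7.11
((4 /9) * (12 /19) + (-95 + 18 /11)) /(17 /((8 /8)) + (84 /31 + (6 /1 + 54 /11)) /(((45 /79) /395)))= -1809253 /183890721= -0.01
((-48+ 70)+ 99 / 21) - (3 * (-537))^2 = -18167060 / 7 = -2595294.29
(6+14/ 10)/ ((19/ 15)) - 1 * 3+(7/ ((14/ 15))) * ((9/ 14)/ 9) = 1797/ 532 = 3.38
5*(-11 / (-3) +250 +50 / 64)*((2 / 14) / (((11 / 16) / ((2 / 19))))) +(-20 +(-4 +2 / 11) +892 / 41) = 4636465 / 179949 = 25.77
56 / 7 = 8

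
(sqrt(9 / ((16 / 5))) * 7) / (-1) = -21 * sqrt(5) / 4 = -11.74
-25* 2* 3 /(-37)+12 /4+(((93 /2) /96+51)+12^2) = 202.54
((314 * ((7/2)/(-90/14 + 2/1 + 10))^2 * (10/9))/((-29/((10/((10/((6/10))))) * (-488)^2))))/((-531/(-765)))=-7630454063680/7807293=-977349.52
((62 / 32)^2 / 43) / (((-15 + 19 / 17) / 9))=-147033 / 2597888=-0.06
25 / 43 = 0.58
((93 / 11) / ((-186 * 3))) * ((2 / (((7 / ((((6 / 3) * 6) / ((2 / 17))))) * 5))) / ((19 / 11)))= -0.05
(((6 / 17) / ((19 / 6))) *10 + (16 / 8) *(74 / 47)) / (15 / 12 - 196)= -0.02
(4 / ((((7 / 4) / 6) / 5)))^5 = 25480396800000 / 16807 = 1516058594.63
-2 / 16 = -1 / 8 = -0.12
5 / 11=0.45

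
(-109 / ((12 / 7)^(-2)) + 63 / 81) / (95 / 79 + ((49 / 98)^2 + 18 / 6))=-44531036 / 620487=-71.77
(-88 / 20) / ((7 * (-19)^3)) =22 / 240065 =0.00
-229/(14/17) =-3893/14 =-278.07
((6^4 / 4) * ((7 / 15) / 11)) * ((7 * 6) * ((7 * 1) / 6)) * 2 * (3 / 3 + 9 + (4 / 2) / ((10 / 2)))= 3852576 / 275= 14009.37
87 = 87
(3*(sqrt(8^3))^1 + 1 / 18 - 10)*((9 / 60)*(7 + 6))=-2327 / 120 + 468*sqrt(2) / 5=112.98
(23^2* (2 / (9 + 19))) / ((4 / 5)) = 2645 / 56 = 47.23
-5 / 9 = -0.56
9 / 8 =1.12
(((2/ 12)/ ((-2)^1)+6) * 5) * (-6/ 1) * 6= -1065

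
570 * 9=5130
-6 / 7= -0.86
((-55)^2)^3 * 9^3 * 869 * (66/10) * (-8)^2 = 7407085389402600000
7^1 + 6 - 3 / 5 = 62 / 5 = 12.40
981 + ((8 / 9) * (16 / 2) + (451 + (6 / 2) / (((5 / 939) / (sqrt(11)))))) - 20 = 12772 / 9 + 2817 * sqrt(11) / 5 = 3287.70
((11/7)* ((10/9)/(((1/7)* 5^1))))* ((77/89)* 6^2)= 76.13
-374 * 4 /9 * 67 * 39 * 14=-18242224 /3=-6080741.33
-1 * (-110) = 110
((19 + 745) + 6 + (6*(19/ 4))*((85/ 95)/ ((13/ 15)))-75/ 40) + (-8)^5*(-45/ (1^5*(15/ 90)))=920208385/ 104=8848157.55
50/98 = 25/49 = 0.51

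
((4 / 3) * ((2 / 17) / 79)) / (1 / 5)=40 / 4029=0.01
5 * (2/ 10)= 1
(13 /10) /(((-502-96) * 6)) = -1 /2760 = -0.00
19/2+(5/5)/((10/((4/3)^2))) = 871/90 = 9.68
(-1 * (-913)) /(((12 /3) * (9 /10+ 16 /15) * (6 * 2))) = 4565 /472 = 9.67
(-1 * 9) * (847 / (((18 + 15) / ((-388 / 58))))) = 44814 / 29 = 1545.31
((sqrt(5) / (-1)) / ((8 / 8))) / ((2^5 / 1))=-sqrt(5) / 32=-0.07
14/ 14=1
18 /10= 9 /5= 1.80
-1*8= -8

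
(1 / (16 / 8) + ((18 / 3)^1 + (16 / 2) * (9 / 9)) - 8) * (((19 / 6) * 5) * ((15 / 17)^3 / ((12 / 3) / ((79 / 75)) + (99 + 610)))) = 109760625 / 1106623772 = 0.10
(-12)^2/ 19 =144/ 19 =7.58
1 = 1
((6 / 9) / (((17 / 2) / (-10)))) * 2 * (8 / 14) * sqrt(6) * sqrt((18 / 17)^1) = -640 * sqrt(51) / 2023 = -2.26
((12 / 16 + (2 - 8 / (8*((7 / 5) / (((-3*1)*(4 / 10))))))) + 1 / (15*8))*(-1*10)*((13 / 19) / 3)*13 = -513253 / 4788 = -107.20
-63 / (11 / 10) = -630 / 11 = -57.27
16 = 16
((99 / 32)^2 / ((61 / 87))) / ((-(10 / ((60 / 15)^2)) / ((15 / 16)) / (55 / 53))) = -140693355 / 6621184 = -21.25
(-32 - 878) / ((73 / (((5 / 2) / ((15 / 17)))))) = -7735 / 219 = -35.32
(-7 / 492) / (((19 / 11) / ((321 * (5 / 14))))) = -5885 / 6232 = -0.94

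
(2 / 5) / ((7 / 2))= 4 / 35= 0.11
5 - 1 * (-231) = 236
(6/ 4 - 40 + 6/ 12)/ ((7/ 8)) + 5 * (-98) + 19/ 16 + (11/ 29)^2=-50119299/ 94192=-532.10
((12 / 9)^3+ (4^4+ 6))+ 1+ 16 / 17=122237 / 459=266.31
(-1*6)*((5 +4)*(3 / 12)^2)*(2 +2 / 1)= -27 / 2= -13.50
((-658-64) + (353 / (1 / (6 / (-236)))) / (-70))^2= 35553326200921 / 68227600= 521098.88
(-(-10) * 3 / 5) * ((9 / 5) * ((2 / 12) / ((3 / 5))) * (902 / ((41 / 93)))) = 6138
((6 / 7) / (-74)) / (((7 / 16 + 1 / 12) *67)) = -144 / 433825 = -0.00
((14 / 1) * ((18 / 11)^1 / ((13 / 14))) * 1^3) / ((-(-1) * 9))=392 / 143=2.74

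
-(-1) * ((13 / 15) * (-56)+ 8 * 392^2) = 18438952 / 15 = 1229263.47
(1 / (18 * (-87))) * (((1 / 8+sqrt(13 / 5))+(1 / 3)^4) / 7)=-sqrt(65) / 54810 - 89 / 7103376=-0.00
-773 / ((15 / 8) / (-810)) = 333936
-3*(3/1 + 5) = -24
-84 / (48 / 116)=-203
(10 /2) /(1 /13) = 65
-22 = -22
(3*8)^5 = 7962624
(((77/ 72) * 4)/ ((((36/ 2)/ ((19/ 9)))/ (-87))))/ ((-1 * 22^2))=3857/ 42768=0.09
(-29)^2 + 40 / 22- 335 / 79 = 728724 / 869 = 838.58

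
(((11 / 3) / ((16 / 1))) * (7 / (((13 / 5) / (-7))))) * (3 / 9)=-2695 / 1872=-1.44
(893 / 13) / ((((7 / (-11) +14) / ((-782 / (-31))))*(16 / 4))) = 3840793 / 118482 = 32.42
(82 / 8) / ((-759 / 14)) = -287 / 1518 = -0.19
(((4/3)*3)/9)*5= 2.22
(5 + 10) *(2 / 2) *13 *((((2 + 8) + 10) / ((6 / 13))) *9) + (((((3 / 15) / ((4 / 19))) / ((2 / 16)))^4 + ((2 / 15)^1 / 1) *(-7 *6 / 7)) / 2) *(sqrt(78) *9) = 208609.25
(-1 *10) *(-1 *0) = 0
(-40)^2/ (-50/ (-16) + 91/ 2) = 12800/ 389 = 32.90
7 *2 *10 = 140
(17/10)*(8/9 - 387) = -11815/18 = -656.39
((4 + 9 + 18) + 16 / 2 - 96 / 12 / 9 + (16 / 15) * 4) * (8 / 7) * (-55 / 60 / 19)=-41954 / 17955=-2.34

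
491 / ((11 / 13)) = 6383 / 11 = 580.27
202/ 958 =101/ 479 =0.21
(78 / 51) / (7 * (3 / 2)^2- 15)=104 / 51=2.04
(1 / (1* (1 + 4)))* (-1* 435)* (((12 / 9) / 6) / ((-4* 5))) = 29 / 30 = 0.97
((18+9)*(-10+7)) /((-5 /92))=7452 /5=1490.40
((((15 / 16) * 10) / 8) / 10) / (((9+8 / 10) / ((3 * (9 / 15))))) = 135 / 6272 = 0.02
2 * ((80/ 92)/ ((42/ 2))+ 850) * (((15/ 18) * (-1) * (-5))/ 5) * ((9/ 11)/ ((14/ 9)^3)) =748263825/ 2429812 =307.95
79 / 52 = 1.52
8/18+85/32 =893/288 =3.10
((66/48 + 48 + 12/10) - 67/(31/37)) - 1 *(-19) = -12887/1240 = -10.39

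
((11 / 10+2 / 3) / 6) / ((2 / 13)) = 689 / 360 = 1.91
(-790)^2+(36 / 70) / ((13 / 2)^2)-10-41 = 3691249907 / 5915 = 624049.01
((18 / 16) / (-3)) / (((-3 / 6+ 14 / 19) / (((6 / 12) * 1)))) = -19 / 24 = -0.79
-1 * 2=-2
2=2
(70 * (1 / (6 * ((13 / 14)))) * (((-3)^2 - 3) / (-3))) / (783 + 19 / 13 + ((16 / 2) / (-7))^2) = -24010 / 750801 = -0.03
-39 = -39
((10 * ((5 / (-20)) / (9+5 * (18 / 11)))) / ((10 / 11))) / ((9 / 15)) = -605 / 2268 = -0.27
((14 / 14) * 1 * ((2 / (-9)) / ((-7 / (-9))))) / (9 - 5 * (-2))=-2 / 133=-0.02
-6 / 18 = -1 / 3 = -0.33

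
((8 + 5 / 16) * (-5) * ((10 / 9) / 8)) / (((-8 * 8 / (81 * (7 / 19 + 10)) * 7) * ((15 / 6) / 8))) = 34.63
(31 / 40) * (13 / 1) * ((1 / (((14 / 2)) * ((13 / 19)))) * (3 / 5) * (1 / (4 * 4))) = 1767 / 22400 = 0.08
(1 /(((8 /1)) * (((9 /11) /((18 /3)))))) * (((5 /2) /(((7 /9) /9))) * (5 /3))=2475 /56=44.20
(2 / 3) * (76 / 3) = 152 / 9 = 16.89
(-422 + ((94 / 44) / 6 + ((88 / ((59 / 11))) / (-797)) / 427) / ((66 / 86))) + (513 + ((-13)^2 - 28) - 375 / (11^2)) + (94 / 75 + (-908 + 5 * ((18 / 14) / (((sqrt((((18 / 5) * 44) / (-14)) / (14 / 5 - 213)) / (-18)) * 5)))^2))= 2870313824271833 / 2186583606900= 1312.69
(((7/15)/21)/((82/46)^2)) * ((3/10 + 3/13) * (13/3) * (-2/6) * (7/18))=-85169/40848300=-0.00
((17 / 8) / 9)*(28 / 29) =119 / 522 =0.23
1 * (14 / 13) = 14 / 13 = 1.08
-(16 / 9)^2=-256 / 81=-3.16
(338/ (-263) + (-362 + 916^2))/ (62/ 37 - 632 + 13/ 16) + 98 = -120975878574/ 98012473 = -1234.29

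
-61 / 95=-0.64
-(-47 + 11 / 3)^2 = -16900 / 9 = -1877.78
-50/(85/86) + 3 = -809/17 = -47.59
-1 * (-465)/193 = 465/193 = 2.41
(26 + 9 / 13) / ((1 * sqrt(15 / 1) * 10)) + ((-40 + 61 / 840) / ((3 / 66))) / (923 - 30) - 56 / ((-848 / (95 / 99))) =-0.23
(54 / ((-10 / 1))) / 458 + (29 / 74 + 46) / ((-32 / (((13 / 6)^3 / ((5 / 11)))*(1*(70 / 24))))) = -665049828721 / 7027845120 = -94.63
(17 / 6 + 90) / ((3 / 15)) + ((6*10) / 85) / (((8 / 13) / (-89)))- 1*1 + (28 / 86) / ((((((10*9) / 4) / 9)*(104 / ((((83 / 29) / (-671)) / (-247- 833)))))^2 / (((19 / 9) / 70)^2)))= 223412377545114168771402277793 / 618736424371480999584000000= 361.08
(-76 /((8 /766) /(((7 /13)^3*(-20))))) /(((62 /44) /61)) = 66992935240 /68107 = 983642.43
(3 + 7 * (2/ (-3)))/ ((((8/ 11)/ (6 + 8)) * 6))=-385/ 72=-5.35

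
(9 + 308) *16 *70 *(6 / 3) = 710080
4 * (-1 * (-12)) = 48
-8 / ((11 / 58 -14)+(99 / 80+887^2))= -18560 / 1825274911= -0.00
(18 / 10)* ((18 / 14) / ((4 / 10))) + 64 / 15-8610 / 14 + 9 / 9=-126829 / 210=-603.95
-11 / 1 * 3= -33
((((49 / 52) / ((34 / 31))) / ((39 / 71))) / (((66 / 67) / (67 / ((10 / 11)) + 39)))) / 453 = 8143570141 / 20615268960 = 0.40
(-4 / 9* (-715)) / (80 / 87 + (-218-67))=-16588 / 14829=-1.12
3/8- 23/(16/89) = -2041/16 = -127.56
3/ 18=1/ 6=0.17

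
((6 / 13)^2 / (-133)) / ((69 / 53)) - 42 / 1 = -21713418 / 516971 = -42.00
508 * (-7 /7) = -508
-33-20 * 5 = -133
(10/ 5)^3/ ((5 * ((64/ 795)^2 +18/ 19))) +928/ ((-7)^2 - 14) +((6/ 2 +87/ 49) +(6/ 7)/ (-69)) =1063530647276/ 32272416995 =32.95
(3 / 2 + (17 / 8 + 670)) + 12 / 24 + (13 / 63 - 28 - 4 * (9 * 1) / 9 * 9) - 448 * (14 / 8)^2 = -383881 / 504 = -761.67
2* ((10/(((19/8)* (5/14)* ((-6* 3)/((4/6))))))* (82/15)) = -36736/7695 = -4.77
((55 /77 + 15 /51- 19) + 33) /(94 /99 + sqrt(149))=-16620516 /172730047 + 17504586 * sqrt(149) /172730047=1.14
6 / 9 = 2 / 3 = 0.67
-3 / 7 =-0.43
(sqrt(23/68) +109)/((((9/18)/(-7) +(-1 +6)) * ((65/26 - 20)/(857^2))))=-320219764/345 - 1468898 * sqrt(391)/5865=-933125.59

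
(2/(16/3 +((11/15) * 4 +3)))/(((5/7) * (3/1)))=14/169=0.08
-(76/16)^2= -361/16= -22.56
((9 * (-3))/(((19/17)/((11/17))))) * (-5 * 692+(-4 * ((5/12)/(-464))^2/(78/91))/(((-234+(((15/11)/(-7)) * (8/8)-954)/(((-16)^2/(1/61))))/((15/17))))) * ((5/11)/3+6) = 7016836004296140155/21090179751096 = 332706.32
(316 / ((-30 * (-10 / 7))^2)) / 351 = 3871 / 7897500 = 0.00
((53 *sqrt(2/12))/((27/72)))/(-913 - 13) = -106 *sqrt(6)/4167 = -0.06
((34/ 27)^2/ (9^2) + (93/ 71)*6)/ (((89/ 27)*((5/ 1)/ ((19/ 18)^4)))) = 2152343712589/ 3626829733320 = 0.59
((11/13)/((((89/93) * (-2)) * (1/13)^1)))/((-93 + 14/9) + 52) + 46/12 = 377153/94785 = 3.98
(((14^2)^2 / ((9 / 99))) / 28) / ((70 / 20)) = 4312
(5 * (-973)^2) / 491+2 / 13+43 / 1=61812836 / 6383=9683.98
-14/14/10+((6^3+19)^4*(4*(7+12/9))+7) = 3049800625207/30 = 101660020840.23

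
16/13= 1.23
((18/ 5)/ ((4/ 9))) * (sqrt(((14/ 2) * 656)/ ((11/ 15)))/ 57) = 54 * sqrt(47355)/ 1045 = 11.25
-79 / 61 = -1.30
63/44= 1.43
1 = 1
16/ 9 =1.78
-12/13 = -0.92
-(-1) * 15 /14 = 15 /14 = 1.07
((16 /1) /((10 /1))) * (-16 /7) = -128 /35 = -3.66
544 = 544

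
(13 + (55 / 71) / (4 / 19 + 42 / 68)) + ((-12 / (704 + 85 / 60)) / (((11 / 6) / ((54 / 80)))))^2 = 22947804053243307 / 1646726332508125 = 13.94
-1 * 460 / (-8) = 115 / 2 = 57.50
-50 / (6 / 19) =-475 / 3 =-158.33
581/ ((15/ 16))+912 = 22976/ 15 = 1531.73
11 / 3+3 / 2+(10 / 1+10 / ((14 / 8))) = 20.88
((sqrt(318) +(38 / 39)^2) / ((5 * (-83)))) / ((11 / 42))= -42 * sqrt(318) / 4565 - 20216 / 2314455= -0.17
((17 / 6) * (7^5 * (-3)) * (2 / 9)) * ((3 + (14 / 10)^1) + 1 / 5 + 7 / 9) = -69143998 / 405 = -170725.92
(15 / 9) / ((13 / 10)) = 1.28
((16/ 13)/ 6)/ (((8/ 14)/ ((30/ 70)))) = 0.15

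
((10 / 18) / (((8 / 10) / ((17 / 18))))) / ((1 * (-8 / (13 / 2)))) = -5525 / 10368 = -0.53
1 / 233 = 0.00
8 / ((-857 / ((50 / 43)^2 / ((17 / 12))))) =-240000 / 26938081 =-0.01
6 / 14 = 3 / 7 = 0.43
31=31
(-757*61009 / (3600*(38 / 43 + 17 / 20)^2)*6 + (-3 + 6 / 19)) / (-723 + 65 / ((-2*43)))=279096419234314 / 7887160148931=35.39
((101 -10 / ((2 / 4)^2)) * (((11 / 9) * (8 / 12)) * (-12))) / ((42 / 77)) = -29524 / 27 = -1093.48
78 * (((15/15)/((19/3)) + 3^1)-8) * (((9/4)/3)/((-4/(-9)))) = -24219/38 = -637.34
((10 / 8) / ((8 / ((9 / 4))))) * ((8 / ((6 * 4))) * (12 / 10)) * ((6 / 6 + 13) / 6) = 21 / 64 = 0.33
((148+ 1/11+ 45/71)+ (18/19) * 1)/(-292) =-555246/1083247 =-0.51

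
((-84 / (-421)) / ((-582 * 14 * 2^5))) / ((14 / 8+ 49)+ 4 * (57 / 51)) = -17 / 1226743480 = -0.00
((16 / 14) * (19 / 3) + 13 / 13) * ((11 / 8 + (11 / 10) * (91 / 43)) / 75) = 367279 / 903000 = 0.41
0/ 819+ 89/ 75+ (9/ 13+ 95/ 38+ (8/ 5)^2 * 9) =53467/ 1950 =27.42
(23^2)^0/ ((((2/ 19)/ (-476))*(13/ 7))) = -31654/ 13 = -2434.92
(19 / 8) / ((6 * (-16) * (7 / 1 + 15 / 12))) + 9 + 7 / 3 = 71789 / 6336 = 11.33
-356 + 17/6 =-2119/6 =-353.17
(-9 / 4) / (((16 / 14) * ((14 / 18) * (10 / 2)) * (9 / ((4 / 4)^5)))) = -9 / 160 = -0.06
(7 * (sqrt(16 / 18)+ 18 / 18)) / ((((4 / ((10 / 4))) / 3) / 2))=35 * sqrt(2) / 2+ 105 / 4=51.00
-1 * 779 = -779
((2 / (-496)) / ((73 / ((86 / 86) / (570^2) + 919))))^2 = 89151868202776201 / 34597801654508160000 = 0.00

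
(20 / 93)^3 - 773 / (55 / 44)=-618.39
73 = 73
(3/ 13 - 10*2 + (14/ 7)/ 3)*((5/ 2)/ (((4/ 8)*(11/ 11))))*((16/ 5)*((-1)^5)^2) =-11920/ 39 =-305.64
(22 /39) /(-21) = -22 /819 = -0.03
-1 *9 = -9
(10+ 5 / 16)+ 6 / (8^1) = 177 / 16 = 11.06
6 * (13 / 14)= 5.57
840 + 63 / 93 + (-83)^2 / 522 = 13817401 / 16182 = 853.87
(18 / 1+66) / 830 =42 / 415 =0.10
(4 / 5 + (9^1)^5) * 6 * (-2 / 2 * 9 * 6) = -95660676 / 5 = -19132135.20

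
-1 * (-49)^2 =-2401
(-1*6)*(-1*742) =4452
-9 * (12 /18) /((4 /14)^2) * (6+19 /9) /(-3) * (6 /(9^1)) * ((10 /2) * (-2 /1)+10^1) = 0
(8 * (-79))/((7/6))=-541.71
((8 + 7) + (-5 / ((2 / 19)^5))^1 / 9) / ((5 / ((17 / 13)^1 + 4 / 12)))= -4950470 / 351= -14103.90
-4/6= -2/3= -0.67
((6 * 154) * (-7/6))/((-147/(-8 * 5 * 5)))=-4400/3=-1466.67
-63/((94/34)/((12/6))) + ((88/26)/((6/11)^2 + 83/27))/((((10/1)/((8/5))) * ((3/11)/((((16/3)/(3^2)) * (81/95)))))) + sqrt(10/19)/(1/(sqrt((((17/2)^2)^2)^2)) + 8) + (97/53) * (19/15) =-109178521663109/2541478558125 + 83521 * sqrt(190)/12695496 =-42.87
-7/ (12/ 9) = -21/ 4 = -5.25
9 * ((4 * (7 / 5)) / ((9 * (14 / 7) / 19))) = 266 / 5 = 53.20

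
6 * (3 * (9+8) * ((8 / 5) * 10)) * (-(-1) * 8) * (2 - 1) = 39168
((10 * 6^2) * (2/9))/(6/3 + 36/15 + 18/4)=800/89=8.99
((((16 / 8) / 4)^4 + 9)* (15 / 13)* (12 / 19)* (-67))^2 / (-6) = -63707326875 / 1952288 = -32632.14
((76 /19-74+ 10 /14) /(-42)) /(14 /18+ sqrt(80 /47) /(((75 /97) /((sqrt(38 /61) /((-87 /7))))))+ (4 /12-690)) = -339858704484375 /141923122919916632+ 20464575* sqrt(544730) /40549463691404752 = -0.00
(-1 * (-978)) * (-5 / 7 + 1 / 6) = -3749 / 7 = -535.57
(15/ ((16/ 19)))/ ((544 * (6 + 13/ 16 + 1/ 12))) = 855/ 180064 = 0.00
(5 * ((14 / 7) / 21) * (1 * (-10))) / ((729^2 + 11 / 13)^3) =-54925 / 1731237316512584447616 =-0.00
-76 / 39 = -1.95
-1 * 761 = -761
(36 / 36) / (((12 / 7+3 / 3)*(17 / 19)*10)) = 7 / 170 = 0.04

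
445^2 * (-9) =-1782225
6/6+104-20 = 85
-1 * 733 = -733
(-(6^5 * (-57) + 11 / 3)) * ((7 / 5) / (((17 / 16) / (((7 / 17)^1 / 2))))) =104247304 / 867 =120239.10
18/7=2.57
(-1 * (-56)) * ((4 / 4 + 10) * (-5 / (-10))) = 308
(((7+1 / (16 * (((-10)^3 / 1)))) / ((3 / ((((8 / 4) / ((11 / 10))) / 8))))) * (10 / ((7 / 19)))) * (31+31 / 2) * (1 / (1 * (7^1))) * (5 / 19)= 25.16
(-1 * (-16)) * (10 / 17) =160 / 17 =9.41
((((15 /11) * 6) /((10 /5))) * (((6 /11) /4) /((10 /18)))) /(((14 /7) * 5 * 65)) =243 /157300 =0.00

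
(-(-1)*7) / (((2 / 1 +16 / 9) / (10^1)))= 315 / 17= 18.53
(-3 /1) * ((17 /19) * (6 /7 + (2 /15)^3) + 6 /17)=-8561684 /2543625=-3.37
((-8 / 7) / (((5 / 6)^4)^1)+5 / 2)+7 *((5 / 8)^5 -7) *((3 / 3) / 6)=-2272322873 / 286720000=-7.93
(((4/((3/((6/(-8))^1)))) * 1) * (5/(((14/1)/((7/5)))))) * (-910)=455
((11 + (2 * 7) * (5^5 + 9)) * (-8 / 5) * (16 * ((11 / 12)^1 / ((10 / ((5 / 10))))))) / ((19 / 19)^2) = -1287352 / 25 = -51494.08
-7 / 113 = -0.06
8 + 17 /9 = 89 /9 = 9.89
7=7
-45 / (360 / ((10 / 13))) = -0.10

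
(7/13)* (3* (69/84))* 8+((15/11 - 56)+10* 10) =8005/143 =55.98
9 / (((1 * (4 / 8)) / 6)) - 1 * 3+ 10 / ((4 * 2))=425 / 4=106.25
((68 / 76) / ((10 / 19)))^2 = 289 / 100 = 2.89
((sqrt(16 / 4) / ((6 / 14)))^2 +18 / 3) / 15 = 50 / 27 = 1.85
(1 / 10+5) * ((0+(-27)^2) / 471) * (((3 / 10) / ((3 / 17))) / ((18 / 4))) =23409 / 7850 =2.98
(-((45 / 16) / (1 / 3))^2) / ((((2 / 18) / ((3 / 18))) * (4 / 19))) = -1038825 / 2048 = -507.24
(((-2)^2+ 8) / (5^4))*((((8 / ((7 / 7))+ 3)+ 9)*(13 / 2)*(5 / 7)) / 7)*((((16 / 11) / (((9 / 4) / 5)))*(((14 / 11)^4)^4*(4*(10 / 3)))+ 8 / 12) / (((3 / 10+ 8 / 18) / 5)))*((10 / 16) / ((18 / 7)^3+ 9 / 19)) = 96432902864295419011568524 / 771409716766422658243803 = 125.01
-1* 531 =-531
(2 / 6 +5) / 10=8 / 15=0.53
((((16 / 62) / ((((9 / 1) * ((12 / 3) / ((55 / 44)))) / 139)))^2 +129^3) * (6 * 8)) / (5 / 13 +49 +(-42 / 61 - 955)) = -2120171641436212 / 18648082953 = -113693.81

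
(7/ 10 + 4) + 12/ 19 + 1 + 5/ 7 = 9371/ 1330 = 7.05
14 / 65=0.22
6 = 6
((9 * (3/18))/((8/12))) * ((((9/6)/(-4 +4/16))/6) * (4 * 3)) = -9/5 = -1.80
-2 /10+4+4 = 7.80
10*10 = 100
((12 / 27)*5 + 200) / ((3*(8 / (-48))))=-3640 / 9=-404.44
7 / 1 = 7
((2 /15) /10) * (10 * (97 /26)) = 97 /195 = 0.50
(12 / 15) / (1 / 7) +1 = 33 / 5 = 6.60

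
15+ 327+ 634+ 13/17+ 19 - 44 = 16180/17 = 951.76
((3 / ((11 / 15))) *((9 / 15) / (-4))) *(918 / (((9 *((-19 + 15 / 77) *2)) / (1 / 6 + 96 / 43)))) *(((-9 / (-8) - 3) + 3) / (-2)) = -17899623 / 7969792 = -2.25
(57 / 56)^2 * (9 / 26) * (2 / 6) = 0.12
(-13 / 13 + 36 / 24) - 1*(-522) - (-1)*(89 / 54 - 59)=12559 / 27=465.15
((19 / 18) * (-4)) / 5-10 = -488 / 45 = -10.84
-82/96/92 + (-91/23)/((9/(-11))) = 63941/13248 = 4.83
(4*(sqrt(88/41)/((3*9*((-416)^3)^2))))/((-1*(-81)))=sqrt(902)/58090168540918185984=0.00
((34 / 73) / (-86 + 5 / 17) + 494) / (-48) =-10.29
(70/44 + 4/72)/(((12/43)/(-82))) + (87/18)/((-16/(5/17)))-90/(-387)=-3360069409/6947424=-483.64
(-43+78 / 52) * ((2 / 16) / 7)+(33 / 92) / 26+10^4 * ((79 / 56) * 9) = 4251755645 / 33488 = 126963.56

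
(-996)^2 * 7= 6944112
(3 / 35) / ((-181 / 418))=-1254 / 6335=-0.20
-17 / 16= -1.06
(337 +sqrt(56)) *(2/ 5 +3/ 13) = 82 *sqrt(14)/ 65 +13817/ 65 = 217.29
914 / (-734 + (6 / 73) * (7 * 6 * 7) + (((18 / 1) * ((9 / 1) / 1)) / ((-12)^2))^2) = -4270208 / 3310439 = -1.29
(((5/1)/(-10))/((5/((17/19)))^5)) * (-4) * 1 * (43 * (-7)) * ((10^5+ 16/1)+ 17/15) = -1282350542755898/116067140625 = -11048.35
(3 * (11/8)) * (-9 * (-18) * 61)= 163053/4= 40763.25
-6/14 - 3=-24/7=-3.43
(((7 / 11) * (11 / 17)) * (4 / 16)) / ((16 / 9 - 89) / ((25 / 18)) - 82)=-35 / 49232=-0.00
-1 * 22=-22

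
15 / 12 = 5 / 4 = 1.25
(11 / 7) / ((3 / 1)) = 11 / 21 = 0.52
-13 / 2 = -6.50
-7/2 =-3.50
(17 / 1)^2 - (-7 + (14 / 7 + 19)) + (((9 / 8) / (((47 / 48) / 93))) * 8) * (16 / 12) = 66493 / 47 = 1414.74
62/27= 2.30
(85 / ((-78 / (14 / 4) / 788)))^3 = -1610458639913375 / 59319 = -27149119842.10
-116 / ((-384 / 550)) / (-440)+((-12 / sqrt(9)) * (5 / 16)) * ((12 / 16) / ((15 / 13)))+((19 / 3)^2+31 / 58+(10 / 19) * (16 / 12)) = 25489891 / 634752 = 40.16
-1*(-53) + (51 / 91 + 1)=4965 / 91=54.56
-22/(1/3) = -66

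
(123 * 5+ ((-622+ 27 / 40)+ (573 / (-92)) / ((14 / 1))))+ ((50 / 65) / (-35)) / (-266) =-37690011 / 5567380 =-6.77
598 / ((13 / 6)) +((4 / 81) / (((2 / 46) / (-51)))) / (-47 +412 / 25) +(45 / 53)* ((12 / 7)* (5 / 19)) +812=22618105016 / 20745207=1090.28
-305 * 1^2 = -305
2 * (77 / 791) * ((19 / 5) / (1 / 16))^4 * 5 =187895775232 / 14125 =13302355.77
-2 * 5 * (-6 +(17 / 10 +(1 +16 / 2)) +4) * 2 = -174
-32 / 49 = -0.65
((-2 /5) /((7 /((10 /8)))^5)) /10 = -125 /17210368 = -0.00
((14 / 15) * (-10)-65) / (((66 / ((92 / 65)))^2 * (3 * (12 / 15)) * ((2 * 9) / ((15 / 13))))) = -117967 / 129196782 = -0.00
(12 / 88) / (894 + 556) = 3 / 31900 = 0.00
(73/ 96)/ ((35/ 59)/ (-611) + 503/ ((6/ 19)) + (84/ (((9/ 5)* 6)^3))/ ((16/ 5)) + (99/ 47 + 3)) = 5755258899/ 12094252422871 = 0.00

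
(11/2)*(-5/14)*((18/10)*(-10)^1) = 495/14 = 35.36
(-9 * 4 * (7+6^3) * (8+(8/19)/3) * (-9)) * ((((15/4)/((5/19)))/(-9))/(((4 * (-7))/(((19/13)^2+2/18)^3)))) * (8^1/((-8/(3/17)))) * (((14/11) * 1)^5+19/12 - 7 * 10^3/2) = 1744297190403634427443592/7492996330320501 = 232790343.61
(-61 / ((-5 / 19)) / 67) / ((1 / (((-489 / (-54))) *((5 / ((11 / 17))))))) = 3211589 / 13266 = 242.09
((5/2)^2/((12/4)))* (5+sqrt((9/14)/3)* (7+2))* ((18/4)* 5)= 3375* sqrt(42)/112+1875/8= 429.67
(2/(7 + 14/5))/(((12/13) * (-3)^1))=-65/882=-0.07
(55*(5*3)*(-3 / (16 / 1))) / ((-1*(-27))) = -275 / 48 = -5.73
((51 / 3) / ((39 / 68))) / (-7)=-1156 / 273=-4.23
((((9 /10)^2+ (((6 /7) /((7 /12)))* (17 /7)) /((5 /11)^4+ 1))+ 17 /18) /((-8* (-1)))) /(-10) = -717545453 /11088504000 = -0.06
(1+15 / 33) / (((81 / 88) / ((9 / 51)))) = 128 / 459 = 0.28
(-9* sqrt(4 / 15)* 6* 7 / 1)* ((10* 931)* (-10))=4692240* sqrt(15)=18172967.38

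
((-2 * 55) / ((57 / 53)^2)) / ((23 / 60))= -6179800 / 24909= -248.10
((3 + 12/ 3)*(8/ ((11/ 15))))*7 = 5880/ 11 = 534.55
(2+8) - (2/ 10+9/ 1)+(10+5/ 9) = 511/ 45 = 11.36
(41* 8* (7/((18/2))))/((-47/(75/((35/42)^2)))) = -27552/47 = -586.21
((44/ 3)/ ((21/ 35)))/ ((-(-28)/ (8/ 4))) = 110/ 63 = 1.75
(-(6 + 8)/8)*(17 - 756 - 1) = 1295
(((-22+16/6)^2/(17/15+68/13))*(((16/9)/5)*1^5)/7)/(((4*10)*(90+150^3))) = 43732/1979059961025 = 0.00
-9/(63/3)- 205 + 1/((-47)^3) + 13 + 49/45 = -6257620171/32704245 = -191.34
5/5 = 1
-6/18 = -1/3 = -0.33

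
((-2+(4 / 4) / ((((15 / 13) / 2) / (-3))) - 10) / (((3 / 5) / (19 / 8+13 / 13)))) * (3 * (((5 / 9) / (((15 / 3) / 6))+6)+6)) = -7353 / 2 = -3676.50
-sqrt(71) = -8.43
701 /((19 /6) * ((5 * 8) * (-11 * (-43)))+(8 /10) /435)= 508225 /43437168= 0.01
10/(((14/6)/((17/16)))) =255/56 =4.55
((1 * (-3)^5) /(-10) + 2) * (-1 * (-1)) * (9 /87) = 789 /290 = 2.72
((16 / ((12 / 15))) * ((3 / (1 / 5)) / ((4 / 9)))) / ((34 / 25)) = 496.32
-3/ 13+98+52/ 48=15421/ 156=98.85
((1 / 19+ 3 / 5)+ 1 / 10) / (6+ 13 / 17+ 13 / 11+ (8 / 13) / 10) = 347633 / 3698844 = 0.09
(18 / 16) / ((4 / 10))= 45 / 16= 2.81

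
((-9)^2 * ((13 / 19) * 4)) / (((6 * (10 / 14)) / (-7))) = -34398 / 95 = -362.08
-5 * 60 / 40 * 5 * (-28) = 1050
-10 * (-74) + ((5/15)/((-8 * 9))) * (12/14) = 186479/252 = 740.00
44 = 44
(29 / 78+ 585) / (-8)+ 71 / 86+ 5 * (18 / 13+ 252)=32052895 / 26832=1194.58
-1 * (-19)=19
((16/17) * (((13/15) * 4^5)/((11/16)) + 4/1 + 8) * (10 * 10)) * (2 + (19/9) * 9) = 481537280/187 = 2575065.67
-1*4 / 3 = -4 / 3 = -1.33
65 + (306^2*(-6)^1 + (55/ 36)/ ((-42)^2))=-35673435449/ 63504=-561751.00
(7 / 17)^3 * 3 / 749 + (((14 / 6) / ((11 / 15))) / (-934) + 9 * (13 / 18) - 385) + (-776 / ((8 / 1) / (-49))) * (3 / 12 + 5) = 265453925513619 / 10801898668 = 24574.75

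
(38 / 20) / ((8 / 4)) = 19 / 20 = 0.95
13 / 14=0.93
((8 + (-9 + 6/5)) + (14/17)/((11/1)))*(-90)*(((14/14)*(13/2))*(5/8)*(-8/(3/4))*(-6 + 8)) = 400920/187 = 2143.96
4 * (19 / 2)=38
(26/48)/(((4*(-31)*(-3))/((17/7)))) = 221/62496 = 0.00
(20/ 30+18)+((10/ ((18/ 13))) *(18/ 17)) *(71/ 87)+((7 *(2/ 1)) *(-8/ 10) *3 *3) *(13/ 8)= -1027111/ 7395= -138.89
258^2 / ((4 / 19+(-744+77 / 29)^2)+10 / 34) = 1004535814 / 8294055467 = 0.12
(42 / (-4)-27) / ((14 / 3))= -225 / 28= -8.04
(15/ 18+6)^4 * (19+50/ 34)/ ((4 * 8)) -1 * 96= 76306877/ 58752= 1298.80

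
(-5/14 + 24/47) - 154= -101231/658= -153.85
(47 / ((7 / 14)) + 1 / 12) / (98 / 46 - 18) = -25967 / 4380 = -5.93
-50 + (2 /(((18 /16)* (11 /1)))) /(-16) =-4951 /99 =-50.01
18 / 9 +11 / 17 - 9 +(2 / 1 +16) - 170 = -2692 / 17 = -158.35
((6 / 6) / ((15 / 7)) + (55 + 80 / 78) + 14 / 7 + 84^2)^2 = 213852603364 / 4225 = 50616000.80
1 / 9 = 0.11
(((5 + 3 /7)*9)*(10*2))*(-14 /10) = -1368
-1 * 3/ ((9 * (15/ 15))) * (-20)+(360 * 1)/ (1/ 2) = 2180/ 3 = 726.67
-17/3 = -5.67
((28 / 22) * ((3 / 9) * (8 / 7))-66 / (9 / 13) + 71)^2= 619369 / 1089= 568.75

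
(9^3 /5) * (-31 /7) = -22599 /35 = -645.69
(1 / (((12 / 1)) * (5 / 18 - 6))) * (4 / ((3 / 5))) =-10 / 103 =-0.10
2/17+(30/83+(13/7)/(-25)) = 0.40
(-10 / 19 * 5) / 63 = -50 / 1197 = -0.04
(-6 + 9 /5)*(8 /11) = -3.05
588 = 588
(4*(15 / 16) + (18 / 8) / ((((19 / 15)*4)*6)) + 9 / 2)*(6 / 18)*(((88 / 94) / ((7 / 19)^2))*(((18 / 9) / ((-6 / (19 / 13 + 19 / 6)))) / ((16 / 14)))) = -18183209 / 703872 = -25.83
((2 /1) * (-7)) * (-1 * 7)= 98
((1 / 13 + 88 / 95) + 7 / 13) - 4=-2.46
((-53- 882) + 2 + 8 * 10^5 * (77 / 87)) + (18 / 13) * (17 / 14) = 5598226750 / 7917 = 707114.66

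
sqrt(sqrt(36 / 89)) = sqrt(6) * 89^(3 / 4) / 89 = 0.80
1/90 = 0.01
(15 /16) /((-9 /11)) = -1.15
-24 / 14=-12 / 7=-1.71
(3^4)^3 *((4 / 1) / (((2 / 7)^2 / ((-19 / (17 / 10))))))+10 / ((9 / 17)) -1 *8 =-44529439724 / 153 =-291042089.70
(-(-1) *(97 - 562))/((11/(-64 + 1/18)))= 2703.11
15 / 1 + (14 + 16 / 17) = 509 / 17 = 29.94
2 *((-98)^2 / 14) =1372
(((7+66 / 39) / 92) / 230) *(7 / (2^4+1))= 791 / 4676360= 0.00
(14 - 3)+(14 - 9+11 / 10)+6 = 231 / 10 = 23.10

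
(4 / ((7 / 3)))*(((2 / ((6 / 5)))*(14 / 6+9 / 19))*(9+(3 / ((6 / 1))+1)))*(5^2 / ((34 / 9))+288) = 8013600 / 323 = 24809.91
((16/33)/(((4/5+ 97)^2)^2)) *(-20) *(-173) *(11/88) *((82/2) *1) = 177325000/1886902137153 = 0.00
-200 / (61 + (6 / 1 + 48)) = -40 / 23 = -1.74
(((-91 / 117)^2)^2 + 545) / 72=1789073 / 236196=7.57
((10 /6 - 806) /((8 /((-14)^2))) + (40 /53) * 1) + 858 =-5993477 /318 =-18847.41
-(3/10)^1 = -3/10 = -0.30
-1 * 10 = -10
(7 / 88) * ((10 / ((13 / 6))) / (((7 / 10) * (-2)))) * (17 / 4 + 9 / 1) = -3975 / 1144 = -3.47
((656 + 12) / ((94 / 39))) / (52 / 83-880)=-540579 / 1715218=-0.32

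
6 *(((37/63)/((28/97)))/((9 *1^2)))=3589/2646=1.36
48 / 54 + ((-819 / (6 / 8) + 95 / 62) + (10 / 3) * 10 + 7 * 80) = -276905 / 558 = -496.25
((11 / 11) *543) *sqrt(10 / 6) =181 *sqrt(15) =701.01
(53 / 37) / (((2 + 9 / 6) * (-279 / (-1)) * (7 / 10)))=1060 / 505827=0.00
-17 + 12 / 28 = -116 / 7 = -16.57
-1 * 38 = -38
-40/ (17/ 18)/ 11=-720/ 187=-3.85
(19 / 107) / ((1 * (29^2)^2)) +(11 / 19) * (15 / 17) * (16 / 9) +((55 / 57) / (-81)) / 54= 291227130973109 / 320758611647202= 0.91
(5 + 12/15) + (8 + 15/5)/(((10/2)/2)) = 51/5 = 10.20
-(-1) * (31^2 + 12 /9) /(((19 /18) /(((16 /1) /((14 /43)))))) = 5958768 /133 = 44802.77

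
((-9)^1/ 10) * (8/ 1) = -36/ 5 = -7.20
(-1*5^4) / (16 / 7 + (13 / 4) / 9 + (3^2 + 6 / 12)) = -157500 / 3061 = -51.45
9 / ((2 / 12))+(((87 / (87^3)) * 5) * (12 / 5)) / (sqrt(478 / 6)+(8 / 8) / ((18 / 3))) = 16 * sqrt(717) / 2411147+130201930 / 2411147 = 54.00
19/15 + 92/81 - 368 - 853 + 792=-172772/405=-426.60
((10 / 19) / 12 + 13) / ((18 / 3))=1487 / 684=2.17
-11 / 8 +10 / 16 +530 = 2117 / 4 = 529.25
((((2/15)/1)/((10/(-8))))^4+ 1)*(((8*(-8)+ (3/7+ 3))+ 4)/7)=-8.08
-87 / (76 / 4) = -87 / 19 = -4.58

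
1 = 1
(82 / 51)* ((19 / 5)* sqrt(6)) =1558* sqrt(6) / 255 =14.97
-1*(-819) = 819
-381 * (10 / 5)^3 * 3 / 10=-4572 / 5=-914.40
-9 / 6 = -3 / 2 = -1.50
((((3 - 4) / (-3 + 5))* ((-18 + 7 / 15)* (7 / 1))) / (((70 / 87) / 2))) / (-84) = -7627 / 4200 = -1.82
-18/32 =-9/16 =-0.56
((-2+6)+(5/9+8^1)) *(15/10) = 113/6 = 18.83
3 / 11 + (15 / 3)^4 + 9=6977 / 11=634.27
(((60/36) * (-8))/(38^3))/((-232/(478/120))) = 239/57286368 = 0.00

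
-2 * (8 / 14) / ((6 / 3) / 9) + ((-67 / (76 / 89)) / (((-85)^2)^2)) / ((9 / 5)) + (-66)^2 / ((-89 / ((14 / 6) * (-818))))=415579284167915051 / 4448871346500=93412.30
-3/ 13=-0.23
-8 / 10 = -4 / 5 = -0.80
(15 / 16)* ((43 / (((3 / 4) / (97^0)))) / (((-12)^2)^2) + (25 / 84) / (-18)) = -7495 / 580608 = -0.01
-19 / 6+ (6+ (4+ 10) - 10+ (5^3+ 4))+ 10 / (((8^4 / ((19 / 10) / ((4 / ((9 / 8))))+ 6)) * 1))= 53418113 / 393216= 135.85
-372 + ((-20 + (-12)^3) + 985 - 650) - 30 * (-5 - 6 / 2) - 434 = -1979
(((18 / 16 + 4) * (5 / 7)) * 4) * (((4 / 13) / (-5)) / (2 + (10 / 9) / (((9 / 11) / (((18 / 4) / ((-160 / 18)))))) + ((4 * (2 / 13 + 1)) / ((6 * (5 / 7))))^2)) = -17056 / 46795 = -0.36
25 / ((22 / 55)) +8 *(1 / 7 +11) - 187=-495 / 14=-35.36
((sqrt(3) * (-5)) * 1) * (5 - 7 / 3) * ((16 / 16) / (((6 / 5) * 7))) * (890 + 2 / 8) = -29675 * sqrt(3) / 21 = -2447.55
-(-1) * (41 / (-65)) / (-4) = 0.16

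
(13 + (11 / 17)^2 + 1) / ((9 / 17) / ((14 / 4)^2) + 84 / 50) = 1701525 / 203354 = 8.37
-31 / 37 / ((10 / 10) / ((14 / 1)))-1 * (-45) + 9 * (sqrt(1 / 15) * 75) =1231 / 37 + 45 * sqrt(15) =207.55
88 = 88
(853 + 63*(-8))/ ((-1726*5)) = -349/ 8630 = -0.04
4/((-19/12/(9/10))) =-216/95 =-2.27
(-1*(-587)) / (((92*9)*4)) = 587 / 3312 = 0.18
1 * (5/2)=5/2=2.50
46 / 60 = 23 / 30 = 0.77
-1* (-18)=18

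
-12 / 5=-2.40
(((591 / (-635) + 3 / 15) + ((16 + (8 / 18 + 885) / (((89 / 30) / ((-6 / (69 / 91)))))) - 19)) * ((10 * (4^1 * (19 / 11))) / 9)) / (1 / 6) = -2804193684016 / 25736931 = -108956.02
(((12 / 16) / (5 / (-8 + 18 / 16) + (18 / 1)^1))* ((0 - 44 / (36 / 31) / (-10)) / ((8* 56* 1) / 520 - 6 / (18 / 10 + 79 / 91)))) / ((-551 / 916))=6778203289 / 34379986620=0.20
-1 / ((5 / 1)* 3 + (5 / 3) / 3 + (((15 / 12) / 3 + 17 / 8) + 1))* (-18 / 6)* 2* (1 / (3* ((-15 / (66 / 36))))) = -8 / 625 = -0.01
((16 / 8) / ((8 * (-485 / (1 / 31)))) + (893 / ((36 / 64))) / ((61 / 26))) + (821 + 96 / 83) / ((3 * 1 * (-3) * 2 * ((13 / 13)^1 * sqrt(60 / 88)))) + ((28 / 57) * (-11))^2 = 650.55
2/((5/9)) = 18/5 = 3.60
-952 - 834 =-1786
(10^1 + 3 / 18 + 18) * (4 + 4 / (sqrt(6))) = 169 * sqrt(6) / 9 + 338 / 3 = 158.66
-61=-61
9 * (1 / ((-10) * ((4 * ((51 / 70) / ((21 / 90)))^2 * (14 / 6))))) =-343 / 34680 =-0.01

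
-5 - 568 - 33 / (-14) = -7989 / 14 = -570.64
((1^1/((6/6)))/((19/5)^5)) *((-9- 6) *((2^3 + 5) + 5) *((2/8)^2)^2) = -421875/316940672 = -0.00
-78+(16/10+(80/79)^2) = -2352062/31205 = -75.37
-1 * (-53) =53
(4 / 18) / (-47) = -2 / 423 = -0.00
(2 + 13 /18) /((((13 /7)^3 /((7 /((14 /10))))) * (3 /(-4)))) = -168070 /59319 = -2.83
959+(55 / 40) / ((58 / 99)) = 446065 / 464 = 961.35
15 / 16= 0.94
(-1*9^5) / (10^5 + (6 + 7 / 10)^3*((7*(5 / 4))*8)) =-0.49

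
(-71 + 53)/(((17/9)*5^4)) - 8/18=-43958/95625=-0.46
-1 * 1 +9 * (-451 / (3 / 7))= -9472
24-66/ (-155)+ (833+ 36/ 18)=133211/ 155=859.43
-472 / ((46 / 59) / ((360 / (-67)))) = 5012640 / 1541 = 3252.85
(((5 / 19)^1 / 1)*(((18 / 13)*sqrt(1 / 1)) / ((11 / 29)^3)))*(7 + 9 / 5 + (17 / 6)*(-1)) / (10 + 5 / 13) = 4365631 / 1138005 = 3.84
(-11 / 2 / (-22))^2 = 1 / 16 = 0.06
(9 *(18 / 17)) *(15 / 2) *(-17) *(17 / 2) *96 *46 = -45606240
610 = 610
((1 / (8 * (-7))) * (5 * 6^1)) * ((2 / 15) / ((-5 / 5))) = 1 / 14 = 0.07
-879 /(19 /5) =-4395 /19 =-231.32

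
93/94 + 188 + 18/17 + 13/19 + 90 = 8523597/30362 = 280.73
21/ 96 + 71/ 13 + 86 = 38139/ 416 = 91.68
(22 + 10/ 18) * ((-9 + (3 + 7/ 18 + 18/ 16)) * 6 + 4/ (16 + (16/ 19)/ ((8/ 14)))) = -5395943/ 8964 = -601.96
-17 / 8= -2.12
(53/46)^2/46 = 2809/97336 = 0.03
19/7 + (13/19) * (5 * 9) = 4456/133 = 33.50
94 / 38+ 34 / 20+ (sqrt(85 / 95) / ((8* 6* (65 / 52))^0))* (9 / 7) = 9* sqrt(323) / 133+ 793 / 190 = 5.39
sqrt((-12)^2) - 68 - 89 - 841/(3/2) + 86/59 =-124645/177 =-704.21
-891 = -891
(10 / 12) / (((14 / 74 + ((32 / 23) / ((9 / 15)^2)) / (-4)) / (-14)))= 89355 / 5951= 15.02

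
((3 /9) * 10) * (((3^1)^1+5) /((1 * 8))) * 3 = 10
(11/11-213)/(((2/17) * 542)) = -901/271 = -3.32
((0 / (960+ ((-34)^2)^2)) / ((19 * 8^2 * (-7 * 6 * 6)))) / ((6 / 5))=0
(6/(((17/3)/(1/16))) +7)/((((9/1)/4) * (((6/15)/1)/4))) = 4805/153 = 31.41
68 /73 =0.93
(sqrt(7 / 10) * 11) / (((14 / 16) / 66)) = 2904 * sqrt(70) / 35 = 694.19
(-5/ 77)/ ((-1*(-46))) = -0.00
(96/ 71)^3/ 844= 221184/ 75519221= 0.00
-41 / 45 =-0.91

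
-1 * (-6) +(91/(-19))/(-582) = 66439/11058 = 6.01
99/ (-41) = -99/ 41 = -2.41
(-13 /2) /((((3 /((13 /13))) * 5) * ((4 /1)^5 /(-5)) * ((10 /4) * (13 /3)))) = 1 /5120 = 0.00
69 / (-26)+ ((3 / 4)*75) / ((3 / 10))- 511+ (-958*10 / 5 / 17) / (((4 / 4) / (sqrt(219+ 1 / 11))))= -1916*sqrt(26510) / 187- 4240 / 13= -1994.39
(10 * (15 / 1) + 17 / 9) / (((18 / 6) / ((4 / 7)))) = 5468 / 189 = 28.93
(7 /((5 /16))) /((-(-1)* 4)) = 28 /5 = 5.60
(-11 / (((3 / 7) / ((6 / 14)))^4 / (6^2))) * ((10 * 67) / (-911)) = 265320 / 911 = 291.24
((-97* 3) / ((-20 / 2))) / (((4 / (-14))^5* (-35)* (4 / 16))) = 698691 / 400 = 1746.73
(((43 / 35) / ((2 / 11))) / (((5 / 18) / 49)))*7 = 208593 / 25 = 8343.72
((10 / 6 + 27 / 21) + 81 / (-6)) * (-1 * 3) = 443 / 14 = 31.64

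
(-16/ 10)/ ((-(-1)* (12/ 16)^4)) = -2048/ 405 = -5.06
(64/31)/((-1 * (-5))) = 64/155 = 0.41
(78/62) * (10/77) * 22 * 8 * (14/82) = 6240/1271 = 4.91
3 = 3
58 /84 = 29 /42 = 0.69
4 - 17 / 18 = 55 / 18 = 3.06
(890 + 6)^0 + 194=195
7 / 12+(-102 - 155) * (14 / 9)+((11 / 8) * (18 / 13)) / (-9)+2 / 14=-653993 / 1638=-399.26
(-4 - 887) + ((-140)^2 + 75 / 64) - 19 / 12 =3592049 / 192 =18708.59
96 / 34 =48 / 17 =2.82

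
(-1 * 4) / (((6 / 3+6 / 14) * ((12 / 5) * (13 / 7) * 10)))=-49 / 1326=-0.04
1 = 1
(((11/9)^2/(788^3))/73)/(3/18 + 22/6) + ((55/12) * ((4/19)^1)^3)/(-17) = -3253303142199517/1293221277051264864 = -0.00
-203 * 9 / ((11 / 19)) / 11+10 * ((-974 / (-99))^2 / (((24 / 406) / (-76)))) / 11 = -36683221169 / 323433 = -113418.30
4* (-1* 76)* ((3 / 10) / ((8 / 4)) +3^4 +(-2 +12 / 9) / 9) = -3327356 / 135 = -24647.08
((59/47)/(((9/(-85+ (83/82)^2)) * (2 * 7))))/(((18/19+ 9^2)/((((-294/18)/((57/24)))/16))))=2879023/656074128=0.00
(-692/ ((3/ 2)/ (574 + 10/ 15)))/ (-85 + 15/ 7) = 4175528/ 1305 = 3199.64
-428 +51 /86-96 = -523.41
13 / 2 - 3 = 7 / 2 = 3.50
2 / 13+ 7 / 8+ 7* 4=3019 / 104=29.03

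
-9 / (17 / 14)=-126 / 17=-7.41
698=698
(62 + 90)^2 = 23104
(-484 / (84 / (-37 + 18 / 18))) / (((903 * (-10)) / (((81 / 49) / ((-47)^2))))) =-19602 / 1140318935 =-0.00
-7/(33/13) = -91/33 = -2.76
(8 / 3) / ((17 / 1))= 8 / 51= 0.16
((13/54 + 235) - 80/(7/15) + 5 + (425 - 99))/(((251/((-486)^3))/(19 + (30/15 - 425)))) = 128167745012784/1757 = 72946923740.91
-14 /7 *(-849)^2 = -1441602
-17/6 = -2.83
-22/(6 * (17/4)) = -44/51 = -0.86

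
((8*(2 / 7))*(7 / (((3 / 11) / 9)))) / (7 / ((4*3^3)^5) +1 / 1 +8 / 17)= 131886888173568 / 367332019319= 359.04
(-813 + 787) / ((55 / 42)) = -19.85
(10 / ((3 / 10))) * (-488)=-48800 / 3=-16266.67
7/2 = 3.50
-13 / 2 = -6.50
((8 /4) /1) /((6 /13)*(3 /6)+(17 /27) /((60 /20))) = 1053 /232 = 4.54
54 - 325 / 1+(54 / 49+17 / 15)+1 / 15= -65831 / 245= -268.70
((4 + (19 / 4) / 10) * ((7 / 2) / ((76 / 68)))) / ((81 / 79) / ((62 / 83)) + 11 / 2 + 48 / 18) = 156498447 / 106529200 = 1.47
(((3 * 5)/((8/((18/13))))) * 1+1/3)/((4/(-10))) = -2285/312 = -7.32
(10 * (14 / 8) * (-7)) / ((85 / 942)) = -23079 / 17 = -1357.59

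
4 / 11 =0.36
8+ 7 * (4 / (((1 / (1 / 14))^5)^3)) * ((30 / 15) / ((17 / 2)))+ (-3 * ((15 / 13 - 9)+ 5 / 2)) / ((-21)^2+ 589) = 1267174713612959996967 / 158089132106360698880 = 8.02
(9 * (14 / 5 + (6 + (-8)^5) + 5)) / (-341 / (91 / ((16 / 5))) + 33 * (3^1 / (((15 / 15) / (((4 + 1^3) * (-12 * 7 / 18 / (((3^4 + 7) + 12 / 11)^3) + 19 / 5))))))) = -51526784967840 / 326688708841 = -157.72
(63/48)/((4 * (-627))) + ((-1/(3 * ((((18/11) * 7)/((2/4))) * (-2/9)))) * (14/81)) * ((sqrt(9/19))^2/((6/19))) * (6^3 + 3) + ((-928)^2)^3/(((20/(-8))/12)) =-5535911304144737204278457/1805760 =-3065696052711732015.48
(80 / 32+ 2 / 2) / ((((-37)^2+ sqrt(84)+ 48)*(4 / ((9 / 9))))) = 9919 / 16062440 - 7*sqrt(21) / 8031220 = 0.00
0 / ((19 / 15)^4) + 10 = 10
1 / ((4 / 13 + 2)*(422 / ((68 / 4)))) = 221 / 12660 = 0.02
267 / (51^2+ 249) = 89 / 950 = 0.09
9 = 9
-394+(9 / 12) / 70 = -393.99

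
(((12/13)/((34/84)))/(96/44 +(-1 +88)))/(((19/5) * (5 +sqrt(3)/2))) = 61600/44396027- 6160 * sqrt(3)/44396027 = 0.00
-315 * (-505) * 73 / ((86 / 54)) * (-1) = -313536825 / 43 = -7291554.07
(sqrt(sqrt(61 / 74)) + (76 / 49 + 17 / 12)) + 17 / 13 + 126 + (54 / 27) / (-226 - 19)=61^(1 / 4) * 74^(3 / 4) / 74 + 711259 / 5460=131.22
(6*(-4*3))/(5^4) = -72/625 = -0.12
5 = 5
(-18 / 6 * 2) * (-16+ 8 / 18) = 93.33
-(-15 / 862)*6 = 0.10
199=199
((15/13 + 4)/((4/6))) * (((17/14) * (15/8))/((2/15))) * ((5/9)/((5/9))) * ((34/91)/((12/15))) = 65350125/1059968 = 61.65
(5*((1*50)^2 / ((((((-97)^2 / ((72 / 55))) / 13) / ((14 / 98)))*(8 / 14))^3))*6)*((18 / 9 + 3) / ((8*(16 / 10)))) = 3003024375 / 1108685738560499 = 0.00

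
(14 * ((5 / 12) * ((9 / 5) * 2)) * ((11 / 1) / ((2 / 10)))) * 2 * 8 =18480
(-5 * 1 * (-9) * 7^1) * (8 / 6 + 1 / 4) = 1995 / 4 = 498.75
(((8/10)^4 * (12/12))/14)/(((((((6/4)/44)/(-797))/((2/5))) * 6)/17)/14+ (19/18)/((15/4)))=8241260544/79287988625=0.10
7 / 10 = 0.70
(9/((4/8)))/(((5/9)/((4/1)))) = 648/5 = 129.60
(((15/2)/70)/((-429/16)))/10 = -0.00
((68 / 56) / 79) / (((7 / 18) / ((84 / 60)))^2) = 2754 / 13825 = 0.20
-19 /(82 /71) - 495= -41939 /82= -511.45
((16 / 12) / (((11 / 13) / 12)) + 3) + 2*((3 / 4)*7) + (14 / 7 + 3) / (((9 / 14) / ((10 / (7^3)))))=32.64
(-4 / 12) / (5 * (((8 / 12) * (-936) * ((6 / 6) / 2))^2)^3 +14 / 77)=-11 / 152198898139791366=-0.00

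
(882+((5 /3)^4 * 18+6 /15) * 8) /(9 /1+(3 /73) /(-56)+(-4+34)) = 367241392 /7174305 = 51.19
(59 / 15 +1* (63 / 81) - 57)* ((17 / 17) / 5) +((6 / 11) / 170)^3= -76933723052 / 7356603375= -10.46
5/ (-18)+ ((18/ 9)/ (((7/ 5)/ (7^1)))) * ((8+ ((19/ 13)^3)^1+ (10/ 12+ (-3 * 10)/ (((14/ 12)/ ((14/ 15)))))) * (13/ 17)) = -4777555/ 51714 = -92.38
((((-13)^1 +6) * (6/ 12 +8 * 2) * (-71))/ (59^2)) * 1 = 16401/ 6962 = 2.36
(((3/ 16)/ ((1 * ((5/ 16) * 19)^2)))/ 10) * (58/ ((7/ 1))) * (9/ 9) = 1392/ 315875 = 0.00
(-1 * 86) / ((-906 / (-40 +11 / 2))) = -989 / 302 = -3.27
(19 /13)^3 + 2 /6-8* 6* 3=-140.54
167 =167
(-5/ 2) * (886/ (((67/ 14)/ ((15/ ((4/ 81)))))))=-18838575/ 134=-140586.38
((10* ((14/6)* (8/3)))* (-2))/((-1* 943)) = 0.13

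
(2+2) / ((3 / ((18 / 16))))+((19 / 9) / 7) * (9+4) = 683 / 126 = 5.42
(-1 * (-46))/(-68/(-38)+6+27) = 874/661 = 1.32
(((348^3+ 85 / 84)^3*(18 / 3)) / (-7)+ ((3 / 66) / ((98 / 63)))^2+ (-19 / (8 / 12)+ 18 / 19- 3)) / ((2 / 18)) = -101997624262983017024425108930969 / 176636768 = -577442768104673524282470.50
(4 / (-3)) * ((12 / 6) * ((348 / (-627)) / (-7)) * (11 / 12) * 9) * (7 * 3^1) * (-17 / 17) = 696 / 19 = 36.63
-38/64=-19/32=-0.59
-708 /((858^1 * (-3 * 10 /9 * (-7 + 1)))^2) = -59 /24538800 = -0.00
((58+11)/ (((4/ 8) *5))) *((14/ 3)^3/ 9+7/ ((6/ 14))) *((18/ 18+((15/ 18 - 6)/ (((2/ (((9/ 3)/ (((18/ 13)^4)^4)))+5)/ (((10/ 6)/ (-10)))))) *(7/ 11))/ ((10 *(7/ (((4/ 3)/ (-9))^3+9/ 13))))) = 26073243376080200364965714420131/ 3458949867018979450716240993780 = 7.54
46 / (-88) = -23 / 44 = -0.52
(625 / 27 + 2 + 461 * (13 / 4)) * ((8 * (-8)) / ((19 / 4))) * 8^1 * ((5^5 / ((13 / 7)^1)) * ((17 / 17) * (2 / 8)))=-460675600000 / 6669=-69077162.99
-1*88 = -88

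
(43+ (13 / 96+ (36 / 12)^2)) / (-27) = -5005 / 2592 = -1.93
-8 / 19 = -0.42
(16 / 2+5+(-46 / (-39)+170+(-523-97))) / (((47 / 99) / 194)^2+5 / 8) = -4179793867128 / 5994202019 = -697.31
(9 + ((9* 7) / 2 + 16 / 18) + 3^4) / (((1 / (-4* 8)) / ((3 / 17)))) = -35248 / 51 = -691.14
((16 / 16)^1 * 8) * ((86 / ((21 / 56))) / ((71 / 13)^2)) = 930176 / 15123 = 61.51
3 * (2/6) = 1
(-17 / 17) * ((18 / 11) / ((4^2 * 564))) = -3 / 16544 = -0.00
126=126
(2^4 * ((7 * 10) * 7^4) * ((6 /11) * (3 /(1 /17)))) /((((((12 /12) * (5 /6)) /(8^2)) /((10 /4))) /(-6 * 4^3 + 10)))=-5371700060160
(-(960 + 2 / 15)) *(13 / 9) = -187226 / 135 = -1386.86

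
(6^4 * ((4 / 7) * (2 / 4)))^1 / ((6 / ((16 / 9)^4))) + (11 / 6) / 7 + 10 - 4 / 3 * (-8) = 637.38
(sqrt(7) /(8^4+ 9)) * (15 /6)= sqrt(7) /1642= 0.00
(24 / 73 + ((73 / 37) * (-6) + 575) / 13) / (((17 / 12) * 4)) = 4597935 / 596921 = 7.70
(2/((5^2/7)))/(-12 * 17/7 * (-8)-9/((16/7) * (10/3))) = 3136/1298985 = 0.00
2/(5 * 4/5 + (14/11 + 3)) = 22/91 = 0.24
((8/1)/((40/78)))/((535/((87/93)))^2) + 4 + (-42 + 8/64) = -416718746091/11002489000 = -37.87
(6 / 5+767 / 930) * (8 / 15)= 7532 / 6975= 1.08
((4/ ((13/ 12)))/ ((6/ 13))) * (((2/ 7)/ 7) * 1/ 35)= 16/ 1715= 0.01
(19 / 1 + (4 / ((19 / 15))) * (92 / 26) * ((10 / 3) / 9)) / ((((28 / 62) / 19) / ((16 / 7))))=12756376 / 5733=2225.08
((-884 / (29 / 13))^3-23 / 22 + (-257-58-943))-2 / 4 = -16695073191963 / 268279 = -62230264.73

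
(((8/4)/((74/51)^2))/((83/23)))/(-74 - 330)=-59823/91810616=-0.00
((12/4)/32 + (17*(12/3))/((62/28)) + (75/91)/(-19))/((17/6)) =10.86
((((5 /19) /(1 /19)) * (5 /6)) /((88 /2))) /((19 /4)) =25 /1254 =0.02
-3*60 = -180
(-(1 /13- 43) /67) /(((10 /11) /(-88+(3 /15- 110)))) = -3035241 /21775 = -139.39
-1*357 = -357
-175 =-175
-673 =-673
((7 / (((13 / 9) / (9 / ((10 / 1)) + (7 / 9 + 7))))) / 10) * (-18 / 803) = -4473 / 47450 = -0.09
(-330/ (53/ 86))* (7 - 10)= 85140/ 53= 1606.42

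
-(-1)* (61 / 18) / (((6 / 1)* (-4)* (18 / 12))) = -61 / 648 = -0.09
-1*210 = -210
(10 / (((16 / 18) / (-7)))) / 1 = -315 / 4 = -78.75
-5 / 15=-1 / 3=-0.33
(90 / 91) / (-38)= -45 / 1729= -0.03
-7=-7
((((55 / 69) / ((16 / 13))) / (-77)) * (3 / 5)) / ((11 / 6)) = -39 / 14168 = -0.00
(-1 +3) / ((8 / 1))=1 / 4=0.25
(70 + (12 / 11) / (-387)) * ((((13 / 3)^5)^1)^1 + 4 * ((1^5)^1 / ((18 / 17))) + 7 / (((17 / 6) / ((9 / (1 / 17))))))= 46093720190 / 344817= 133675.89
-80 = -80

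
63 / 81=0.78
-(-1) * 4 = 4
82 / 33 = 2.48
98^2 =9604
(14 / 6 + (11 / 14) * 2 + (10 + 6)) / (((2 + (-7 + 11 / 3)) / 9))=-134.36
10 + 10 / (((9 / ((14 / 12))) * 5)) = 277 / 27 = 10.26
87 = 87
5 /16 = 0.31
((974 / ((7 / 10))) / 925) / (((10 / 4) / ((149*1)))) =580504 / 6475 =89.65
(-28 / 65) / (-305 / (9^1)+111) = -126 / 22555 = -0.01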